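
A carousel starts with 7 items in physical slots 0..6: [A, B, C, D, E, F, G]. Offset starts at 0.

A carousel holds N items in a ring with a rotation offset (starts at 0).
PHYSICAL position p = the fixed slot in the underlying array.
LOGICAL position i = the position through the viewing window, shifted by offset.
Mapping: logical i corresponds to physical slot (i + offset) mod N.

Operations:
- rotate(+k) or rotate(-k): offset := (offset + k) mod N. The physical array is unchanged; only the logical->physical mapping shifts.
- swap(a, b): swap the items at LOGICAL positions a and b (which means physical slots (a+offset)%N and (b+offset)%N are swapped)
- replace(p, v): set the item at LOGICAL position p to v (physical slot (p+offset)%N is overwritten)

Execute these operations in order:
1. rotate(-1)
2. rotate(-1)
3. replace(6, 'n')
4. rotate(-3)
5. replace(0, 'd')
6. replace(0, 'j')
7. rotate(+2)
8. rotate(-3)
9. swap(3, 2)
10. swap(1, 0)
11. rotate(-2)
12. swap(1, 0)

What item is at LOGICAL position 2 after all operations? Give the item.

After op 1 (rotate(-1)): offset=6, physical=[A,B,C,D,E,F,G], logical=[G,A,B,C,D,E,F]
After op 2 (rotate(-1)): offset=5, physical=[A,B,C,D,E,F,G], logical=[F,G,A,B,C,D,E]
After op 3 (replace(6, 'n')): offset=5, physical=[A,B,C,D,n,F,G], logical=[F,G,A,B,C,D,n]
After op 4 (rotate(-3)): offset=2, physical=[A,B,C,D,n,F,G], logical=[C,D,n,F,G,A,B]
After op 5 (replace(0, 'd')): offset=2, physical=[A,B,d,D,n,F,G], logical=[d,D,n,F,G,A,B]
After op 6 (replace(0, 'j')): offset=2, physical=[A,B,j,D,n,F,G], logical=[j,D,n,F,G,A,B]
After op 7 (rotate(+2)): offset=4, physical=[A,B,j,D,n,F,G], logical=[n,F,G,A,B,j,D]
After op 8 (rotate(-3)): offset=1, physical=[A,B,j,D,n,F,G], logical=[B,j,D,n,F,G,A]
After op 9 (swap(3, 2)): offset=1, physical=[A,B,j,n,D,F,G], logical=[B,j,n,D,F,G,A]
After op 10 (swap(1, 0)): offset=1, physical=[A,j,B,n,D,F,G], logical=[j,B,n,D,F,G,A]
After op 11 (rotate(-2)): offset=6, physical=[A,j,B,n,D,F,G], logical=[G,A,j,B,n,D,F]
After op 12 (swap(1, 0)): offset=6, physical=[G,j,B,n,D,F,A], logical=[A,G,j,B,n,D,F]

Answer: j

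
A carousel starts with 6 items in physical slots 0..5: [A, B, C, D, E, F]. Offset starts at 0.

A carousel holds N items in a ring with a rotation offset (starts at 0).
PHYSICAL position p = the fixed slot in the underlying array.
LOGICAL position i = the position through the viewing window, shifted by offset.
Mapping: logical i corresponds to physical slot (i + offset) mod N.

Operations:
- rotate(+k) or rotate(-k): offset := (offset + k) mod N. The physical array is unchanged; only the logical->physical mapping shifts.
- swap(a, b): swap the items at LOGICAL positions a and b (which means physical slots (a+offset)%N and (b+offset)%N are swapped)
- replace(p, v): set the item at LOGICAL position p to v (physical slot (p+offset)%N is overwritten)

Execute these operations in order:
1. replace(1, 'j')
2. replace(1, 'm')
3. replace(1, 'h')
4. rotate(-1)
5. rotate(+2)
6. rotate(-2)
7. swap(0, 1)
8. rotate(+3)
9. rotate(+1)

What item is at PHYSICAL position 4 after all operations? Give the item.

After op 1 (replace(1, 'j')): offset=0, physical=[A,j,C,D,E,F], logical=[A,j,C,D,E,F]
After op 2 (replace(1, 'm')): offset=0, physical=[A,m,C,D,E,F], logical=[A,m,C,D,E,F]
After op 3 (replace(1, 'h')): offset=0, physical=[A,h,C,D,E,F], logical=[A,h,C,D,E,F]
After op 4 (rotate(-1)): offset=5, physical=[A,h,C,D,E,F], logical=[F,A,h,C,D,E]
After op 5 (rotate(+2)): offset=1, physical=[A,h,C,D,E,F], logical=[h,C,D,E,F,A]
After op 6 (rotate(-2)): offset=5, physical=[A,h,C,D,E,F], logical=[F,A,h,C,D,E]
After op 7 (swap(0, 1)): offset=5, physical=[F,h,C,D,E,A], logical=[A,F,h,C,D,E]
After op 8 (rotate(+3)): offset=2, physical=[F,h,C,D,E,A], logical=[C,D,E,A,F,h]
After op 9 (rotate(+1)): offset=3, physical=[F,h,C,D,E,A], logical=[D,E,A,F,h,C]

Answer: E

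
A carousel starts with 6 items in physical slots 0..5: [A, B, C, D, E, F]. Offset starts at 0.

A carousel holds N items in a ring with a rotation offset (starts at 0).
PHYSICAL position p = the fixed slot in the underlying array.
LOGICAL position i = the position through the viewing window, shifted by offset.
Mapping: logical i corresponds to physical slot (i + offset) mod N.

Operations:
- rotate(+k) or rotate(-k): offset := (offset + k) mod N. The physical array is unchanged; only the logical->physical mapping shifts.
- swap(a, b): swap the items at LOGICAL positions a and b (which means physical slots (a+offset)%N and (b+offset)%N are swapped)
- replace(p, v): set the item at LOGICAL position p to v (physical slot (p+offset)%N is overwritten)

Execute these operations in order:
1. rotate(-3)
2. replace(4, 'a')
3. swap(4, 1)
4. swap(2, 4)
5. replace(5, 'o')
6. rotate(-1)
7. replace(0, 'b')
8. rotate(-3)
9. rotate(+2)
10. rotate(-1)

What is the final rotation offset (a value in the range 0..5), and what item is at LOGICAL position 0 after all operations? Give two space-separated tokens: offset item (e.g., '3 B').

After op 1 (rotate(-3)): offset=3, physical=[A,B,C,D,E,F], logical=[D,E,F,A,B,C]
After op 2 (replace(4, 'a')): offset=3, physical=[A,a,C,D,E,F], logical=[D,E,F,A,a,C]
After op 3 (swap(4, 1)): offset=3, physical=[A,E,C,D,a,F], logical=[D,a,F,A,E,C]
After op 4 (swap(2, 4)): offset=3, physical=[A,F,C,D,a,E], logical=[D,a,E,A,F,C]
After op 5 (replace(5, 'o')): offset=3, physical=[A,F,o,D,a,E], logical=[D,a,E,A,F,o]
After op 6 (rotate(-1)): offset=2, physical=[A,F,o,D,a,E], logical=[o,D,a,E,A,F]
After op 7 (replace(0, 'b')): offset=2, physical=[A,F,b,D,a,E], logical=[b,D,a,E,A,F]
After op 8 (rotate(-3)): offset=5, physical=[A,F,b,D,a,E], logical=[E,A,F,b,D,a]
After op 9 (rotate(+2)): offset=1, physical=[A,F,b,D,a,E], logical=[F,b,D,a,E,A]
After op 10 (rotate(-1)): offset=0, physical=[A,F,b,D,a,E], logical=[A,F,b,D,a,E]

Answer: 0 A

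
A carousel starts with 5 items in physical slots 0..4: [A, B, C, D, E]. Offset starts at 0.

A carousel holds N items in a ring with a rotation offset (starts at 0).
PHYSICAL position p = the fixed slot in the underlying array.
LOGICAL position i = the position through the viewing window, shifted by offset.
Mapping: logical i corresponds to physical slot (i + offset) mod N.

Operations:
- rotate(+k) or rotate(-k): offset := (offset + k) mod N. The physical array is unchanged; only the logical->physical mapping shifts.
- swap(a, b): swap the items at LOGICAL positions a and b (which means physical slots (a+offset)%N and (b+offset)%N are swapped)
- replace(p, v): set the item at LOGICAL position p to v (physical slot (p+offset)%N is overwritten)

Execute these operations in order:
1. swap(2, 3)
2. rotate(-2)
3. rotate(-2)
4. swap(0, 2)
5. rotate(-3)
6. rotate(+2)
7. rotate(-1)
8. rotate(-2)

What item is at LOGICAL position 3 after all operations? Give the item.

After op 1 (swap(2, 3)): offset=0, physical=[A,B,D,C,E], logical=[A,B,D,C,E]
After op 2 (rotate(-2)): offset=3, physical=[A,B,D,C,E], logical=[C,E,A,B,D]
After op 3 (rotate(-2)): offset=1, physical=[A,B,D,C,E], logical=[B,D,C,E,A]
After op 4 (swap(0, 2)): offset=1, physical=[A,C,D,B,E], logical=[C,D,B,E,A]
After op 5 (rotate(-3)): offset=3, physical=[A,C,D,B,E], logical=[B,E,A,C,D]
After op 6 (rotate(+2)): offset=0, physical=[A,C,D,B,E], logical=[A,C,D,B,E]
After op 7 (rotate(-1)): offset=4, physical=[A,C,D,B,E], logical=[E,A,C,D,B]
After op 8 (rotate(-2)): offset=2, physical=[A,C,D,B,E], logical=[D,B,E,A,C]

Answer: A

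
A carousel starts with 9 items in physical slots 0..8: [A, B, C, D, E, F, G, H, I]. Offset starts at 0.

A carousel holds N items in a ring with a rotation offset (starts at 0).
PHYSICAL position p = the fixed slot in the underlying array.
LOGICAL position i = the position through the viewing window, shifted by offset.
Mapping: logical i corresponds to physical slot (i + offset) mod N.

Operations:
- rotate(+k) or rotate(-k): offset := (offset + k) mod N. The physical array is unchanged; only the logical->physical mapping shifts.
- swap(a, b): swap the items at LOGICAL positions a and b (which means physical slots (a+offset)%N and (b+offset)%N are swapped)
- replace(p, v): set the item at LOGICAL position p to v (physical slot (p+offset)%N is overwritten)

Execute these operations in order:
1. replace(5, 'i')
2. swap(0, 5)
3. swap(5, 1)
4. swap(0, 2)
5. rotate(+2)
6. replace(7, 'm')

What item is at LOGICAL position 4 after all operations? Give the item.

After op 1 (replace(5, 'i')): offset=0, physical=[A,B,C,D,E,i,G,H,I], logical=[A,B,C,D,E,i,G,H,I]
After op 2 (swap(0, 5)): offset=0, physical=[i,B,C,D,E,A,G,H,I], logical=[i,B,C,D,E,A,G,H,I]
After op 3 (swap(5, 1)): offset=0, physical=[i,A,C,D,E,B,G,H,I], logical=[i,A,C,D,E,B,G,H,I]
After op 4 (swap(0, 2)): offset=0, physical=[C,A,i,D,E,B,G,H,I], logical=[C,A,i,D,E,B,G,H,I]
After op 5 (rotate(+2)): offset=2, physical=[C,A,i,D,E,B,G,H,I], logical=[i,D,E,B,G,H,I,C,A]
After op 6 (replace(7, 'm')): offset=2, physical=[m,A,i,D,E,B,G,H,I], logical=[i,D,E,B,G,H,I,m,A]

Answer: G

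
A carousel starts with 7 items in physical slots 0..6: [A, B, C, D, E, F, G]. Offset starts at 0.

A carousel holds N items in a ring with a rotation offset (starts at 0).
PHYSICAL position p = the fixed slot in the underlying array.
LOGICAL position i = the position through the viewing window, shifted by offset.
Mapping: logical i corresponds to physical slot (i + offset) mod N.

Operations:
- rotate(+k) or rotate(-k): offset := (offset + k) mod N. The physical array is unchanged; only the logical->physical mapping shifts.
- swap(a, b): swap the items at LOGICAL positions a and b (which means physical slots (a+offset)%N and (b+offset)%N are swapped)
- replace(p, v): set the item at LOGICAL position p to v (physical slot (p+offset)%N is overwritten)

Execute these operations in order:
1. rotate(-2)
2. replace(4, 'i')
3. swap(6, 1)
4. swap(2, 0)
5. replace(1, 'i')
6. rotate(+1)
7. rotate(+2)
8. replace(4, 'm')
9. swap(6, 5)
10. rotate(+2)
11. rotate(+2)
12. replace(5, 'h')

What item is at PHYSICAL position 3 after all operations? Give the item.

Answer: h

Derivation:
After op 1 (rotate(-2)): offset=5, physical=[A,B,C,D,E,F,G], logical=[F,G,A,B,C,D,E]
After op 2 (replace(4, 'i')): offset=5, physical=[A,B,i,D,E,F,G], logical=[F,G,A,B,i,D,E]
After op 3 (swap(6, 1)): offset=5, physical=[A,B,i,D,G,F,E], logical=[F,E,A,B,i,D,G]
After op 4 (swap(2, 0)): offset=5, physical=[F,B,i,D,G,A,E], logical=[A,E,F,B,i,D,G]
After op 5 (replace(1, 'i')): offset=5, physical=[F,B,i,D,G,A,i], logical=[A,i,F,B,i,D,G]
After op 6 (rotate(+1)): offset=6, physical=[F,B,i,D,G,A,i], logical=[i,F,B,i,D,G,A]
After op 7 (rotate(+2)): offset=1, physical=[F,B,i,D,G,A,i], logical=[B,i,D,G,A,i,F]
After op 8 (replace(4, 'm')): offset=1, physical=[F,B,i,D,G,m,i], logical=[B,i,D,G,m,i,F]
After op 9 (swap(6, 5)): offset=1, physical=[i,B,i,D,G,m,F], logical=[B,i,D,G,m,F,i]
After op 10 (rotate(+2)): offset=3, physical=[i,B,i,D,G,m,F], logical=[D,G,m,F,i,B,i]
After op 11 (rotate(+2)): offset=5, physical=[i,B,i,D,G,m,F], logical=[m,F,i,B,i,D,G]
After op 12 (replace(5, 'h')): offset=5, physical=[i,B,i,h,G,m,F], logical=[m,F,i,B,i,h,G]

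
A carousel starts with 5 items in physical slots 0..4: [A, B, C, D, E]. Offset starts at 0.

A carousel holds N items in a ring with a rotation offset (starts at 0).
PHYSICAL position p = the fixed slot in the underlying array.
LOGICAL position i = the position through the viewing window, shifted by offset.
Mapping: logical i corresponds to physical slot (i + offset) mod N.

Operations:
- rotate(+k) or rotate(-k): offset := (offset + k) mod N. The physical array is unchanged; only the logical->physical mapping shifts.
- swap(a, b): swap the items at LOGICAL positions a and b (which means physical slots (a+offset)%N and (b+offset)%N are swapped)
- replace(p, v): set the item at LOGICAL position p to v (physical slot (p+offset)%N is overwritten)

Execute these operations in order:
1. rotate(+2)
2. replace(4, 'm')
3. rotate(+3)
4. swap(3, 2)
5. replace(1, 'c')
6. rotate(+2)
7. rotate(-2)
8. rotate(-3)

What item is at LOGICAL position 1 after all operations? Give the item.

After op 1 (rotate(+2)): offset=2, physical=[A,B,C,D,E], logical=[C,D,E,A,B]
After op 2 (replace(4, 'm')): offset=2, physical=[A,m,C,D,E], logical=[C,D,E,A,m]
After op 3 (rotate(+3)): offset=0, physical=[A,m,C,D,E], logical=[A,m,C,D,E]
After op 4 (swap(3, 2)): offset=0, physical=[A,m,D,C,E], logical=[A,m,D,C,E]
After op 5 (replace(1, 'c')): offset=0, physical=[A,c,D,C,E], logical=[A,c,D,C,E]
After op 6 (rotate(+2)): offset=2, physical=[A,c,D,C,E], logical=[D,C,E,A,c]
After op 7 (rotate(-2)): offset=0, physical=[A,c,D,C,E], logical=[A,c,D,C,E]
After op 8 (rotate(-3)): offset=2, physical=[A,c,D,C,E], logical=[D,C,E,A,c]

Answer: C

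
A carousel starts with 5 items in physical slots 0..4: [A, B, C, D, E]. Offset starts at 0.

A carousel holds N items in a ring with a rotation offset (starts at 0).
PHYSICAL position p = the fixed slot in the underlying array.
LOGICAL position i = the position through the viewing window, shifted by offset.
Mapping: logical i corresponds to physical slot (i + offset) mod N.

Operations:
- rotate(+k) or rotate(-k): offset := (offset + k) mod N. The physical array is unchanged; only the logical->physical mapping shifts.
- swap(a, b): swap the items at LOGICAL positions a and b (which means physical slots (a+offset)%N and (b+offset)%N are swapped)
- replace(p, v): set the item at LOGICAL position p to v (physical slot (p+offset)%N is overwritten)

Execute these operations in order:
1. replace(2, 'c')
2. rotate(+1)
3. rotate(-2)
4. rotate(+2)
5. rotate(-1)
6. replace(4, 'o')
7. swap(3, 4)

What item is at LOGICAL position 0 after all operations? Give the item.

Answer: A

Derivation:
After op 1 (replace(2, 'c')): offset=0, physical=[A,B,c,D,E], logical=[A,B,c,D,E]
After op 2 (rotate(+1)): offset=1, physical=[A,B,c,D,E], logical=[B,c,D,E,A]
After op 3 (rotate(-2)): offset=4, physical=[A,B,c,D,E], logical=[E,A,B,c,D]
After op 4 (rotate(+2)): offset=1, physical=[A,B,c,D,E], logical=[B,c,D,E,A]
After op 5 (rotate(-1)): offset=0, physical=[A,B,c,D,E], logical=[A,B,c,D,E]
After op 6 (replace(4, 'o')): offset=0, physical=[A,B,c,D,o], logical=[A,B,c,D,o]
After op 7 (swap(3, 4)): offset=0, physical=[A,B,c,o,D], logical=[A,B,c,o,D]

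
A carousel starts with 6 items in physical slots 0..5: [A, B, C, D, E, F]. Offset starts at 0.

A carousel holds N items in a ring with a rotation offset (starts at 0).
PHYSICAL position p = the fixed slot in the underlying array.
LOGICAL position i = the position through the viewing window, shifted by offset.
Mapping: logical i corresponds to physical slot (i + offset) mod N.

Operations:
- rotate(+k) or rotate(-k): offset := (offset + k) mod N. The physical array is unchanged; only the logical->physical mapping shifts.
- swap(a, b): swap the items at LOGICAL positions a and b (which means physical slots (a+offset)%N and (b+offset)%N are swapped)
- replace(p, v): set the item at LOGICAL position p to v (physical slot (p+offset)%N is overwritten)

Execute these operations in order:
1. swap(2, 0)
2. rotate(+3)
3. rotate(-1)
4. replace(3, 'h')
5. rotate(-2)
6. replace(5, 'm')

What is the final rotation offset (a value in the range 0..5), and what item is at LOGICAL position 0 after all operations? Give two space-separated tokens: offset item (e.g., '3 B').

Answer: 0 C

Derivation:
After op 1 (swap(2, 0)): offset=0, physical=[C,B,A,D,E,F], logical=[C,B,A,D,E,F]
After op 2 (rotate(+3)): offset=3, physical=[C,B,A,D,E,F], logical=[D,E,F,C,B,A]
After op 3 (rotate(-1)): offset=2, physical=[C,B,A,D,E,F], logical=[A,D,E,F,C,B]
After op 4 (replace(3, 'h')): offset=2, physical=[C,B,A,D,E,h], logical=[A,D,E,h,C,B]
After op 5 (rotate(-2)): offset=0, physical=[C,B,A,D,E,h], logical=[C,B,A,D,E,h]
After op 6 (replace(5, 'm')): offset=0, physical=[C,B,A,D,E,m], logical=[C,B,A,D,E,m]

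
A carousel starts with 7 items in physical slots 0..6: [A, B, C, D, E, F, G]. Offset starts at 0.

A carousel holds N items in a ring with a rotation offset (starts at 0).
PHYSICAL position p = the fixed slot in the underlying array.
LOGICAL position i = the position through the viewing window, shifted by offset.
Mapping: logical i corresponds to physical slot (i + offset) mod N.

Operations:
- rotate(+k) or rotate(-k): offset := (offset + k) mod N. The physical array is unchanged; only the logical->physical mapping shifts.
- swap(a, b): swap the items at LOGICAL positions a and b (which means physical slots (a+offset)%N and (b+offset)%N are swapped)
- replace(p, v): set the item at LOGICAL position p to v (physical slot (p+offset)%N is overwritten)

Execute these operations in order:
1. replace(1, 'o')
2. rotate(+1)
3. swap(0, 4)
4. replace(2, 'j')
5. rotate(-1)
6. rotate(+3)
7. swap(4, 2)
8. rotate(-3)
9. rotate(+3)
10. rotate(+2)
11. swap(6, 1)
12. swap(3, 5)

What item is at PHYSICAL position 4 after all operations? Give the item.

Answer: G

Derivation:
After op 1 (replace(1, 'o')): offset=0, physical=[A,o,C,D,E,F,G], logical=[A,o,C,D,E,F,G]
After op 2 (rotate(+1)): offset=1, physical=[A,o,C,D,E,F,G], logical=[o,C,D,E,F,G,A]
After op 3 (swap(0, 4)): offset=1, physical=[A,F,C,D,E,o,G], logical=[F,C,D,E,o,G,A]
After op 4 (replace(2, 'j')): offset=1, physical=[A,F,C,j,E,o,G], logical=[F,C,j,E,o,G,A]
After op 5 (rotate(-1)): offset=0, physical=[A,F,C,j,E,o,G], logical=[A,F,C,j,E,o,G]
After op 6 (rotate(+3)): offset=3, physical=[A,F,C,j,E,o,G], logical=[j,E,o,G,A,F,C]
After op 7 (swap(4, 2)): offset=3, physical=[o,F,C,j,E,A,G], logical=[j,E,A,G,o,F,C]
After op 8 (rotate(-3)): offset=0, physical=[o,F,C,j,E,A,G], logical=[o,F,C,j,E,A,G]
After op 9 (rotate(+3)): offset=3, physical=[o,F,C,j,E,A,G], logical=[j,E,A,G,o,F,C]
After op 10 (rotate(+2)): offset=5, physical=[o,F,C,j,E,A,G], logical=[A,G,o,F,C,j,E]
After op 11 (swap(6, 1)): offset=5, physical=[o,F,C,j,G,A,E], logical=[A,E,o,F,C,j,G]
After op 12 (swap(3, 5)): offset=5, physical=[o,j,C,F,G,A,E], logical=[A,E,o,j,C,F,G]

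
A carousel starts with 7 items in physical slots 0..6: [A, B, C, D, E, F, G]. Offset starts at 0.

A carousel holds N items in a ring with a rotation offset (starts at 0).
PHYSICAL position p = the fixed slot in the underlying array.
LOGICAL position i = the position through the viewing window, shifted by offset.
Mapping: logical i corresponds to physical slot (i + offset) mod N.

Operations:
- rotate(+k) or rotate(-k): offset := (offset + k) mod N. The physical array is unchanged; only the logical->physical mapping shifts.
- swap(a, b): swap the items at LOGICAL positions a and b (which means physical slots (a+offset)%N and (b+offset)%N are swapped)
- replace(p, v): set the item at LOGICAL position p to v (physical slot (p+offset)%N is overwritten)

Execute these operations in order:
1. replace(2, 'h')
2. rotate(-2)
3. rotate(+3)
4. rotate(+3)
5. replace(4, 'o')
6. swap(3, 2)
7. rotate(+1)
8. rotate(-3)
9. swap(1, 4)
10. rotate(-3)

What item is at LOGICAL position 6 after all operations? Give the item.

After op 1 (replace(2, 'h')): offset=0, physical=[A,B,h,D,E,F,G], logical=[A,B,h,D,E,F,G]
After op 2 (rotate(-2)): offset=5, physical=[A,B,h,D,E,F,G], logical=[F,G,A,B,h,D,E]
After op 3 (rotate(+3)): offset=1, physical=[A,B,h,D,E,F,G], logical=[B,h,D,E,F,G,A]
After op 4 (rotate(+3)): offset=4, physical=[A,B,h,D,E,F,G], logical=[E,F,G,A,B,h,D]
After op 5 (replace(4, 'o')): offset=4, physical=[A,o,h,D,E,F,G], logical=[E,F,G,A,o,h,D]
After op 6 (swap(3, 2)): offset=4, physical=[G,o,h,D,E,F,A], logical=[E,F,A,G,o,h,D]
After op 7 (rotate(+1)): offset=5, physical=[G,o,h,D,E,F,A], logical=[F,A,G,o,h,D,E]
After op 8 (rotate(-3)): offset=2, physical=[G,o,h,D,E,F,A], logical=[h,D,E,F,A,G,o]
After op 9 (swap(1, 4)): offset=2, physical=[G,o,h,A,E,F,D], logical=[h,A,E,F,D,G,o]
After op 10 (rotate(-3)): offset=6, physical=[G,o,h,A,E,F,D], logical=[D,G,o,h,A,E,F]

Answer: F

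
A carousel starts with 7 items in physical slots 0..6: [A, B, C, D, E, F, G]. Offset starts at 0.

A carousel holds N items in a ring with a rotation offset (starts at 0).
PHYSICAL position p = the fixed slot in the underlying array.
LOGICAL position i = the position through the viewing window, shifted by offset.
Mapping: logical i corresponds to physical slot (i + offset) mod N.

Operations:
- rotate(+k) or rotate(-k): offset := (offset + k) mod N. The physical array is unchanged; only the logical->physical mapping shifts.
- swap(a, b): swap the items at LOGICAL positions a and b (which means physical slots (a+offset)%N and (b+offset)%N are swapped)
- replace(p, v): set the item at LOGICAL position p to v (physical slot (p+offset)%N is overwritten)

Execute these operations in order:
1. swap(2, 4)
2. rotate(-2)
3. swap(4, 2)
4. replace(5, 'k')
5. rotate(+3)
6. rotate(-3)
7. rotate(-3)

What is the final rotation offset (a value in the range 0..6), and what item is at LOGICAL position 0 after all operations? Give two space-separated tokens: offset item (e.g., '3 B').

After op 1 (swap(2, 4)): offset=0, physical=[A,B,E,D,C,F,G], logical=[A,B,E,D,C,F,G]
After op 2 (rotate(-2)): offset=5, physical=[A,B,E,D,C,F,G], logical=[F,G,A,B,E,D,C]
After op 3 (swap(4, 2)): offset=5, physical=[E,B,A,D,C,F,G], logical=[F,G,E,B,A,D,C]
After op 4 (replace(5, 'k')): offset=5, physical=[E,B,A,k,C,F,G], logical=[F,G,E,B,A,k,C]
After op 5 (rotate(+3)): offset=1, physical=[E,B,A,k,C,F,G], logical=[B,A,k,C,F,G,E]
After op 6 (rotate(-3)): offset=5, physical=[E,B,A,k,C,F,G], logical=[F,G,E,B,A,k,C]
After op 7 (rotate(-3)): offset=2, physical=[E,B,A,k,C,F,G], logical=[A,k,C,F,G,E,B]

Answer: 2 A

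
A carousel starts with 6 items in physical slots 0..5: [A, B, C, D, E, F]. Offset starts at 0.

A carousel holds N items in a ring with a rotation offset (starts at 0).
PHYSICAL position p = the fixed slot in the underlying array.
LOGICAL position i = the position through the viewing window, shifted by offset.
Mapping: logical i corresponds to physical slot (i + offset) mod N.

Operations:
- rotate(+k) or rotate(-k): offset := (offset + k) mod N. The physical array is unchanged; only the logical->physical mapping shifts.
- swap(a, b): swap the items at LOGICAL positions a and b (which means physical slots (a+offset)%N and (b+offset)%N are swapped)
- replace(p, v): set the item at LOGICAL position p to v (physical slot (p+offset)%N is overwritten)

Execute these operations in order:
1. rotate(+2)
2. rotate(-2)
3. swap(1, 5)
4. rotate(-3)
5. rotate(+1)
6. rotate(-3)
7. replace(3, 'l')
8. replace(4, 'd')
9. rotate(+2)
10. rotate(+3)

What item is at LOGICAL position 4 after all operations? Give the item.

Answer: l

Derivation:
After op 1 (rotate(+2)): offset=2, physical=[A,B,C,D,E,F], logical=[C,D,E,F,A,B]
After op 2 (rotate(-2)): offset=0, physical=[A,B,C,D,E,F], logical=[A,B,C,D,E,F]
After op 3 (swap(1, 5)): offset=0, physical=[A,F,C,D,E,B], logical=[A,F,C,D,E,B]
After op 4 (rotate(-3)): offset=3, physical=[A,F,C,D,E,B], logical=[D,E,B,A,F,C]
After op 5 (rotate(+1)): offset=4, physical=[A,F,C,D,E,B], logical=[E,B,A,F,C,D]
After op 6 (rotate(-3)): offset=1, physical=[A,F,C,D,E,B], logical=[F,C,D,E,B,A]
After op 7 (replace(3, 'l')): offset=1, physical=[A,F,C,D,l,B], logical=[F,C,D,l,B,A]
After op 8 (replace(4, 'd')): offset=1, physical=[A,F,C,D,l,d], logical=[F,C,D,l,d,A]
After op 9 (rotate(+2)): offset=3, physical=[A,F,C,D,l,d], logical=[D,l,d,A,F,C]
After op 10 (rotate(+3)): offset=0, physical=[A,F,C,D,l,d], logical=[A,F,C,D,l,d]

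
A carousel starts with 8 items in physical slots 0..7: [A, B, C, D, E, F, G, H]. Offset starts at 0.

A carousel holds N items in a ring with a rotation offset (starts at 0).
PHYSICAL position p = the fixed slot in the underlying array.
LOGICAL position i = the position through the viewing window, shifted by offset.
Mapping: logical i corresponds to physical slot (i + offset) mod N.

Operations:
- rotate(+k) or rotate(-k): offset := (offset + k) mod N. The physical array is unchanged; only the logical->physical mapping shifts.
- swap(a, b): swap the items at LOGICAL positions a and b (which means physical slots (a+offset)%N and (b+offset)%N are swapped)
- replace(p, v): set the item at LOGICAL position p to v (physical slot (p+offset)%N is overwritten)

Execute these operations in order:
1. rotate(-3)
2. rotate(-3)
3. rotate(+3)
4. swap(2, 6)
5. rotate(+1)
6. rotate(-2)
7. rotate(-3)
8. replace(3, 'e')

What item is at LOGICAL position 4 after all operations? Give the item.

After op 1 (rotate(-3)): offset=5, physical=[A,B,C,D,E,F,G,H], logical=[F,G,H,A,B,C,D,E]
After op 2 (rotate(-3)): offset=2, physical=[A,B,C,D,E,F,G,H], logical=[C,D,E,F,G,H,A,B]
After op 3 (rotate(+3)): offset=5, physical=[A,B,C,D,E,F,G,H], logical=[F,G,H,A,B,C,D,E]
After op 4 (swap(2, 6)): offset=5, physical=[A,B,C,H,E,F,G,D], logical=[F,G,D,A,B,C,H,E]
After op 5 (rotate(+1)): offset=6, physical=[A,B,C,H,E,F,G,D], logical=[G,D,A,B,C,H,E,F]
After op 6 (rotate(-2)): offset=4, physical=[A,B,C,H,E,F,G,D], logical=[E,F,G,D,A,B,C,H]
After op 7 (rotate(-3)): offset=1, physical=[A,B,C,H,E,F,G,D], logical=[B,C,H,E,F,G,D,A]
After op 8 (replace(3, 'e')): offset=1, physical=[A,B,C,H,e,F,G,D], logical=[B,C,H,e,F,G,D,A]

Answer: F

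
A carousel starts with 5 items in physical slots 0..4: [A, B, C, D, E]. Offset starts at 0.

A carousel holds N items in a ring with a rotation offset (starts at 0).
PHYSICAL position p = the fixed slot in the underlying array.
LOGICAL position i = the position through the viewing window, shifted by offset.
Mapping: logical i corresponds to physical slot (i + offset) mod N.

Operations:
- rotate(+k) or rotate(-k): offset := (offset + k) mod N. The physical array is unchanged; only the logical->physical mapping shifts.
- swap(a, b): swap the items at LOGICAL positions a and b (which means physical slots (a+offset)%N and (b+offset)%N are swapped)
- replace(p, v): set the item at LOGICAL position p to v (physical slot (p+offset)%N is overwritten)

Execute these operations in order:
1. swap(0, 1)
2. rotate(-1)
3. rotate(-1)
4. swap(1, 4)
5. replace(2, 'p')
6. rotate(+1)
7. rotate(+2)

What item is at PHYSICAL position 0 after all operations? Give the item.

Answer: p

Derivation:
After op 1 (swap(0, 1)): offset=0, physical=[B,A,C,D,E], logical=[B,A,C,D,E]
After op 2 (rotate(-1)): offset=4, physical=[B,A,C,D,E], logical=[E,B,A,C,D]
After op 3 (rotate(-1)): offset=3, physical=[B,A,C,D,E], logical=[D,E,B,A,C]
After op 4 (swap(1, 4)): offset=3, physical=[B,A,E,D,C], logical=[D,C,B,A,E]
After op 5 (replace(2, 'p')): offset=3, physical=[p,A,E,D,C], logical=[D,C,p,A,E]
After op 6 (rotate(+1)): offset=4, physical=[p,A,E,D,C], logical=[C,p,A,E,D]
After op 7 (rotate(+2)): offset=1, physical=[p,A,E,D,C], logical=[A,E,D,C,p]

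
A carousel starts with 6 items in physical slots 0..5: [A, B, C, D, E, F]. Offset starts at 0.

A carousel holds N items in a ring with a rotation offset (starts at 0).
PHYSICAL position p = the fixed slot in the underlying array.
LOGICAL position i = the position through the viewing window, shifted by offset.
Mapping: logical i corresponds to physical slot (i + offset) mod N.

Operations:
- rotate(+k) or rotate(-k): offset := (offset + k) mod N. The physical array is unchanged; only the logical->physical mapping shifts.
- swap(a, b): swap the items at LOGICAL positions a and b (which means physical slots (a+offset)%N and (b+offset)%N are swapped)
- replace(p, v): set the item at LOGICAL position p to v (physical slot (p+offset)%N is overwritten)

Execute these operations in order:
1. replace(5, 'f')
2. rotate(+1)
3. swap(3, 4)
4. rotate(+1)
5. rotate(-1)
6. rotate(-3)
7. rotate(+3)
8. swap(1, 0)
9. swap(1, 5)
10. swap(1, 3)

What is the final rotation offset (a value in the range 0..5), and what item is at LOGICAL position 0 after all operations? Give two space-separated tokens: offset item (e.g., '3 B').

After op 1 (replace(5, 'f')): offset=0, physical=[A,B,C,D,E,f], logical=[A,B,C,D,E,f]
After op 2 (rotate(+1)): offset=1, physical=[A,B,C,D,E,f], logical=[B,C,D,E,f,A]
After op 3 (swap(3, 4)): offset=1, physical=[A,B,C,D,f,E], logical=[B,C,D,f,E,A]
After op 4 (rotate(+1)): offset=2, physical=[A,B,C,D,f,E], logical=[C,D,f,E,A,B]
After op 5 (rotate(-1)): offset=1, physical=[A,B,C,D,f,E], logical=[B,C,D,f,E,A]
After op 6 (rotate(-3)): offset=4, physical=[A,B,C,D,f,E], logical=[f,E,A,B,C,D]
After op 7 (rotate(+3)): offset=1, physical=[A,B,C,D,f,E], logical=[B,C,D,f,E,A]
After op 8 (swap(1, 0)): offset=1, physical=[A,C,B,D,f,E], logical=[C,B,D,f,E,A]
After op 9 (swap(1, 5)): offset=1, physical=[B,C,A,D,f,E], logical=[C,A,D,f,E,B]
After op 10 (swap(1, 3)): offset=1, physical=[B,C,f,D,A,E], logical=[C,f,D,A,E,B]

Answer: 1 C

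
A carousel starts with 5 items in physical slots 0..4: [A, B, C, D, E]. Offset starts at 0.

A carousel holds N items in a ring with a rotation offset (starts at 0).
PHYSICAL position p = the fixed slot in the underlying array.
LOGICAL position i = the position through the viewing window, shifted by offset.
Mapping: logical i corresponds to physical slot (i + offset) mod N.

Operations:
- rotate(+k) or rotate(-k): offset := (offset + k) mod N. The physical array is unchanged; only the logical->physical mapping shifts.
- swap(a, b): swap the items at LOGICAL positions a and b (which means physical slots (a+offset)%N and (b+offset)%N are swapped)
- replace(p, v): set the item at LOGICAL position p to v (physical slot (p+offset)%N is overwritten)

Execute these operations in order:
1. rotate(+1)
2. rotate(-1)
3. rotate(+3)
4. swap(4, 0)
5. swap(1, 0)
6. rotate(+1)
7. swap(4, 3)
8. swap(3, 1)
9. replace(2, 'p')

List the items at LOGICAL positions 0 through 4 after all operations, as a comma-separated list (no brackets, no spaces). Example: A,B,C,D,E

Answer: C,E,p,A,D

Derivation:
After op 1 (rotate(+1)): offset=1, physical=[A,B,C,D,E], logical=[B,C,D,E,A]
After op 2 (rotate(-1)): offset=0, physical=[A,B,C,D,E], logical=[A,B,C,D,E]
After op 3 (rotate(+3)): offset=3, physical=[A,B,C,D,E], logical=[D,E,A,B,C]
After op 4 (swap(4, 0)): offset=3, physical=[A,B,D,C,E], logical=[C,E,A,B,D]
After op 5 (swap(1, 0)): offset=3, physical=[A,B,D,E,C], logical=[E,C,A,B,D]
After op 6 (rotate(+1)): offset=4, physical=[A,B,D,E,C], logical=[C,A,B,D,E]
After op 7 (swap(4, 3)): offset=4, physical=[A,B,E,D,C], logical=[C,A,B,E,D]
After op 8 (swap(3, 1)): offset=4, physical=[E,B,A,D,C], logical=[C,E,B,A,D]
After op 9 (replace(2, 'p')): offset=4, physical=[E,p,A,D,C], logical=[C,E,p,A,D]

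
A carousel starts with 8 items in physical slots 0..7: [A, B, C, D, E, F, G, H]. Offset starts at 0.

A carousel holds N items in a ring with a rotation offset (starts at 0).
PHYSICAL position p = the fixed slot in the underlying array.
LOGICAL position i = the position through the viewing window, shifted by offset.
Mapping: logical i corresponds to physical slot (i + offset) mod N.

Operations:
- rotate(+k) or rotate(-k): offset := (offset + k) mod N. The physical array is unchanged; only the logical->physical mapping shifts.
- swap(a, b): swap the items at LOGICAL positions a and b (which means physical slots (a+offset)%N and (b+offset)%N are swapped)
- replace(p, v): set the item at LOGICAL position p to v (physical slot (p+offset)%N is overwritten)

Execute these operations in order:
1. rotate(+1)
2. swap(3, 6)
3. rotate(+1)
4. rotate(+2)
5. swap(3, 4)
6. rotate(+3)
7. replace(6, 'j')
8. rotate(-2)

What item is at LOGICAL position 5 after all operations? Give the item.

Answer: C

Derivation:
After op 1 (rotate(+1)): offset=1, physical=[A,B,C,D,E,F,G,H], logical=[B,C,D,E,F,G,H,A]
After op 2 (swap(3, 6)): offset=1, physical=[A,B,C,D,H,F,G,E], logical=[B,C,D,H,F,G,E,A]
After op 3 (rotate(+1)): offset=2, physical=[A,B,C,D,H,F,G,E], logical=[C,D,H,F,G,E,A,B]
After op 4 (rotate(+2)): offset=4, physical=[A,B,C,D,H,F,G,E], logical=[H,F,G,E,A,B,C,D]
After op 5 (swap(3, 4)): offset=4, physical=[E,B,C,D,H,F,G,A], logical=[H,F,G,A,E,B,C,D]
After op 6 (rotate(+3)): offset=7, physical=[E,B,C,D,H,F,G,A], logical=[A,E,B,C,D,H,F,G]
After op 7 (replace(6, 'j')): offset=7, physical=[E,B,C,D,H,j,G,A], logical=[A,E,B,C,D,H,j,G]
After op 8 (rotate(-2)): offset=5, physical=[E,B,C,D,H,j,G,A], logical=[j,G,A,E,B,C,D,H]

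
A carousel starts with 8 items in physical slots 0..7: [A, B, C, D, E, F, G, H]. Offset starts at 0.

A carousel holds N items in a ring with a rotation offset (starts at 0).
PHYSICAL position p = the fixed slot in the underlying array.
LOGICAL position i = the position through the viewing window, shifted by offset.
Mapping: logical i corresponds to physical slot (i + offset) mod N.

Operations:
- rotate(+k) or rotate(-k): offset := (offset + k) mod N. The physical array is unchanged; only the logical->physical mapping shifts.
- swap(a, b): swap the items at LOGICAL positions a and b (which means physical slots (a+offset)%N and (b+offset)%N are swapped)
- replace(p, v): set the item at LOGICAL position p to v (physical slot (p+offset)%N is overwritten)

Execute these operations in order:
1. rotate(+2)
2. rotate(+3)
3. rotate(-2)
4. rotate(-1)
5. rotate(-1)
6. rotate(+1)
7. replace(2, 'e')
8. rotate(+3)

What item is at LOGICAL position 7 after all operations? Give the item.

After op 1 (rotate(+2)): offset=2, physical=[A,B,C,D,E,F,G,H], logical=[C,D,E,F,G,H,A,B]
After op 2 (rotate(+3)): offset=5, physical=[A,B,C,D,E,F,G,H], logical=[F,G,H,A,B,C,D,E]
After op 3 (rotate(-2)): offset=3, physical=[A,B,C,D,E,F,G,H], logical=[D,E,F,G,H,A,B,C]
After op 4 (rotate(-1)): offset=2, physical=[A,B,C,D,E,F,G,H], logical=[C,D,E,F,G,H,A,B]
After op 5 (rotate(-1)): offset=1, physical=[A,B,C,D,E,F,G,H], logical=[B,C,D,E,F,G,H,A]
After op 6 (rotate(+1)): offset=2, physical=[A,B,C,D,E,F,G,H], logical=[C,D,E,F,G,H,A,B]
After op 7 (replace(2, 'e')): offset=2, physical=[A,B,C,D,e,F,G,H], logical=[C,D,e,F,G,H,A,B]
After op 8 (rotate(+3)): offset=5, physical=[A,B,C,D,e,F,G,H], logical=[F,G,H,A,B,C,D,e]

Answer: e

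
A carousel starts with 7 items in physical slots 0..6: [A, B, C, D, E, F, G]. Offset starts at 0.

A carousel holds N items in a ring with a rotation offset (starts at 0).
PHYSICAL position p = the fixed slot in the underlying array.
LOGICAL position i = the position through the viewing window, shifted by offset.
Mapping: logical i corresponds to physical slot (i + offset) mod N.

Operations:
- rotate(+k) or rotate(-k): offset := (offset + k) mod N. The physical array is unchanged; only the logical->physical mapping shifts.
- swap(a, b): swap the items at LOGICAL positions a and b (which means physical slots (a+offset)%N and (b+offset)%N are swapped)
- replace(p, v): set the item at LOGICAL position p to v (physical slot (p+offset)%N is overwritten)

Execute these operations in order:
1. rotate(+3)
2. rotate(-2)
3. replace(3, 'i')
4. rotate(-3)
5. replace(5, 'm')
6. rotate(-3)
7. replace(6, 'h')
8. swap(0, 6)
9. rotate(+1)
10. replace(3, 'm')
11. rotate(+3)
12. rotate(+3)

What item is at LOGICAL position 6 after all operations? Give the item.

Answer: C

Derivation:
After op 1 (rotate(+3)): offset=3, physical=[A,B,C,D,E,F,G], logical=[D,E,F,G,A,B,C]
After op 2 (rotate(-2)): offset=1, physical=[A,B,C,D,E,F,G], logical=[B,C,D,E,F,G,A]
After op 3 (replace(3, 'i')): offset=1, physical=[A,B,C,D,i,F,G], logical=[B,C,D,i,F,G,A]
After op 4 (rotate(-3)): offset=5, physical=[A,B,C,D,i,F,G], logical=[F,G,A,B,C,D,i]
After op 5 (replace(5, 'm')): offset=5, physical=[A,B,C,m,i,F,G], logical=[F,G,A,B,C,m,i]
After op 6 (rotate(-3)): offset=2, physical=[A,B,C,m,i,F,G], logical=[C,m,i,F,G,A,B]
After op 7 (replace(6, 'h')): offset=2, physical=[A,h,C,m,i,F,G], logical=[C,m,i,F,G,A,h]
After op 8 (swap(0, 6)): offset=2, physical=[A,C,h,m,i,F,G], logical=[h,m,i,F,G,A,C]
After op 9 (rotate(+1)): offset=3, physical=[A,C,h,m,i,F,G], logical=[m,i,F,G,A,C,h]
After op 10 (replace(3, 'm')): offset=3, physical=[A,C,h,m,i,F,m], logical=[m,i,F,m,A,C,h]
After op 11 (rotate(+3)): offset=6, physical=[A,C,h,m,i,F,m], logical=[m,A,C,h,m,i,F]
After op 12 (rotate(+3)): offset=2, physical=[A,C,h,m,i,F,m], logical=[h,m,i,F,m,A,C]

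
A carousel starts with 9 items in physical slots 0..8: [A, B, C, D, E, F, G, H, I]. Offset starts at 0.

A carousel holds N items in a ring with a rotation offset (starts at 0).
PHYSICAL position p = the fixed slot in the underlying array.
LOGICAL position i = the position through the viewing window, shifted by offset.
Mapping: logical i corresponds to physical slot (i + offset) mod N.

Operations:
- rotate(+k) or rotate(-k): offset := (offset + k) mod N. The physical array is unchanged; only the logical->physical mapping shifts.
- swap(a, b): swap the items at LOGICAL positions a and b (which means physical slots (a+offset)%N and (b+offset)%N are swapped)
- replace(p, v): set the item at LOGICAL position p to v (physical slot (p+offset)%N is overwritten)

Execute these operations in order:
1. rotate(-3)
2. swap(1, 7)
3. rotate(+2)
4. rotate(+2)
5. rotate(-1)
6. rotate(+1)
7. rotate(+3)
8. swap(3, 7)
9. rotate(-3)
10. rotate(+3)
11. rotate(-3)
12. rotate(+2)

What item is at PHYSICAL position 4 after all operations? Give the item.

After op 1 (rotate(-3)): offset=6, physical=[A,B,C,D,E,F,G,H,I], logical=[G,H,I,A,B,C,D,E,F]
After op 2 (swap(1, 7)): offset=6, physical=[A,B,C,D,H,F,G,E,I], logical=[G,E,I,A,B,C,D,H,F]
After op 3 (rotate(+2)): offset=8, physical=[A,B,C,D,H,F,G,E,I], logical=[I,A,B,C,D,H,F,G,E]
After op 4 (rotate(+2)): offset=1, physical=[A,B,C,D,H,F,G,E,I], logical=[B,C,D,H,F,G,E,I,A]
After op 5 (rotate(-1)): offset=0, physical=[A,B,C,D,H,F,G,E,I], logical=[A,B,C,D,H,F,G,E,I]
After op 6 (rotate(+1)): offset=1, physical=[A,B,C,D,H,F,G,E,I], logical=[B,C,D,H,F,G,E,I,A]
After op 7 (rotate(+3)): offset=4, physical=[A,B,C,D,H,F,G,E,I], logical=[H,F,G,E,I,A,B,C,D]
After op 8 (swap(3, 7)): offset=4, physical=[A,B,E,D,H,F,G,C,I], logical=[H,F,G,C,I,A,B,E,D]
After op 9 (rotate(-3)): offset=1, physical=[A,B,E,D,H,F,G,C,I], logical=[B,E,D,H,F,G,C,I,A]
After op 10 (rotate(+3)): offset=4, physical=[A,B,E,D,H,F,G,C,I], logical=[H,F,G,C,I,A,B,E,D]
After op 11 (rotate(-3)): offset=1, physical=[A,B,E,D,H,F,G,C,I], logical=[B,E,D,H,F,G,C,I,A]
After op 12 (rotate(+2)): offset=3, physical=[A,B,E,D,H,F,G,C,I], logical=[D,H,F,G,C,I,A,B,E]

Answer: H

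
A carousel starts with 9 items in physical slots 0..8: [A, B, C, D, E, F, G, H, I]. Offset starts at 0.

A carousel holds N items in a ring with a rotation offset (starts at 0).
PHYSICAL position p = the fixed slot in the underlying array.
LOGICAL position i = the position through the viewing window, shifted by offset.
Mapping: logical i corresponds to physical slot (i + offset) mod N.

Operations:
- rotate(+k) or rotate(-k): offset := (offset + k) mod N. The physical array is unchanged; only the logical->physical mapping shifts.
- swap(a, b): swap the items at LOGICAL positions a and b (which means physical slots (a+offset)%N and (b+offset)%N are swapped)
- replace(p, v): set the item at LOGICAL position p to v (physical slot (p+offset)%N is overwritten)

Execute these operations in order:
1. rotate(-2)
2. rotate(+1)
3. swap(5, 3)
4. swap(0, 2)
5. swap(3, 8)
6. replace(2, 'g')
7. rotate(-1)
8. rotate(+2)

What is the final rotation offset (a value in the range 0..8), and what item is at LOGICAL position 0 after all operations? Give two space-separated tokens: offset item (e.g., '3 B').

Answer: 0 A

Derivation:
After op 1 (rotate(-2)): offset=7, physical=[A,B,C,D,E,F,G,H,I], logical=[H,I,A,B,C,D,E,F,G]
After op 2 (rotate(+1)): offset=8, physical=[A,B,C,D,E,F,G,H,I], logical=[I,A,B,C,D,E,F,G,H]
After op 3 (swap(5, 3)): offset=8, physical=[A,B,E,D,C,F,G,H,I], logical=[I,A,B,E,D,C,F,G,H]
After op 4 (swap(0, 2)): offset=8, physical=[A,I,E,D,C,F,G,H,B], logical=[B,A,I,E,D,C,F,G,H]
After op 5 (swap(3, 8)): offset=8, physical=[A,I,H,D,C,F,G,E,B], logical=[B,A,I,H,D,C,F,G,E]
After op 6 (replace(2, 'g')): offset=8, physical=[A,g,H,D,C,F,G,E,B], logical=[B,A,g,H,D,C,F,G,E]
After op 7 (rotate(-1)): offset=7, physical=[A,g,H,D,C,F,G,E,B], logical=[E,B,A,g,H,D,C,F,G]
After op 8 (rotate(+2)): offset=0, physical=[A,g,H,D,C,F,G,E,B], logical=[A,g,H,D,C,F,G,E,B]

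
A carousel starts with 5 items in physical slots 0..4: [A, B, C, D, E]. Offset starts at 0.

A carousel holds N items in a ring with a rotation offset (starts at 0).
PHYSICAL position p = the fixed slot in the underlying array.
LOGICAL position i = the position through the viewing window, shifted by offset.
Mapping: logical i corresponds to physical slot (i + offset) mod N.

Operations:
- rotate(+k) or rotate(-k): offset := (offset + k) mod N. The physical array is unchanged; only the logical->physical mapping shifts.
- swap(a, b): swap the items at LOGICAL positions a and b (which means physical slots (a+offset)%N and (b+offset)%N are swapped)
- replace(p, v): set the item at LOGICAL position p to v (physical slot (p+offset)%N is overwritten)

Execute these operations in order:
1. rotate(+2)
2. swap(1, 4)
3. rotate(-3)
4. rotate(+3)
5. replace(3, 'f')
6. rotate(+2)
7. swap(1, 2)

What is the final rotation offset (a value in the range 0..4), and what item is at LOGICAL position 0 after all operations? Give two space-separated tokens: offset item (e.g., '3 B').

After op 1 (rotate(+2)): offset=2, physical=[A,B,C,D,E], logical=[C,D,E,A,B]
After op 2 (swap(1, 4)): offset=2, physical=[A,D,C,B,E], logical=[C,B,E,A,D]
After op 3 (rotate(-3)): offset=4, physical=[A,D,C,B,E], logical=[E,A,D,C,B]
After op 4 (rotate(+3)): offset=2, physical=[A,D,C,B,E], logical=[C,B,E,A,D]
After op 5 (replace(3, 'f')): offset=2, physical=[f,D,C,B,E], logical=[C,B,E,f,D]
After op 6 (rotate(+2)): offset=4, physical=[f,D,C,B,E], logical=[E,f,D,C,B]
After op 7 (swap(1, 2)): offset=4, physical=[D,f,C,B,E], logical=[E,D,f,C,B]

Answer: 4 E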